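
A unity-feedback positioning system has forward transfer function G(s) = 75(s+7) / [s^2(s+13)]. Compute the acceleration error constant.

G(s) has two factors of s in the denominator, so the system is type 2.
K_a = lim_{s→0} s^2·G(s) = 75·7 / (13) = 525/13.

525/13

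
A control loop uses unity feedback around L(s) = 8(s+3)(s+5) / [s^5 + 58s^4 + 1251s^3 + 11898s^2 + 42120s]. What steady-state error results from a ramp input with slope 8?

2808

Lowest-order denominator term is 42120s, so the open loop has 1 pole at the origin → type 1 system.
K_v = lim_{s→0} s·L(s) = 8·3·5 / 42120 = 1/351.
e_ss = 8/K_v = 8/(1/351) = 2808.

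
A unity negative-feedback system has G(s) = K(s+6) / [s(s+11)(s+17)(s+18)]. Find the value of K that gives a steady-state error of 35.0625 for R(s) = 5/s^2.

G(s) has one factor of s in the denominator, so the system is type 1.
K_v = lim_{s→0} s·G(s) = K·6 / (11·17·18) = (1/561)·K.
e_ss = 5/K_v = 35.0625 ⇒ K_v = 80/561 ⇒ K = (80/561)/(1/561) = 80.

80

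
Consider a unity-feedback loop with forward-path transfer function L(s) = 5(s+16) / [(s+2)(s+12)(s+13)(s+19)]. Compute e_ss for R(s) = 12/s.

L(s) has no factors of s in the denominator, so the system is type 0.
K_p = lim_{s→0} L(s) = 5·16 / (2·12·13·19) = 10/741.
e_ss = 12/(1 + K_p) = 12/(751/741) = 8892/751.

8892/751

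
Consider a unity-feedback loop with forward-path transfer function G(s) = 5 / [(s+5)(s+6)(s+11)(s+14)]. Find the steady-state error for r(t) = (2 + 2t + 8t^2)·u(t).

G(s) has no factors of s in the denominator, so the system is type 0. By superposition:
  • 2: e_ss = 2/(1+K_p) with K_p=1/924 → 1848/925.
  • 2t: a type-0 system cannot track it, e_ss → ∞.
  • 8t^2: a type-0 system cannot track it, e_ss → ∞.
The unbounded component dominates.

infinity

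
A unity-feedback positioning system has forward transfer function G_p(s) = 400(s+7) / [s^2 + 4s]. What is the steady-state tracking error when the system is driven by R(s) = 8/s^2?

Lowest-order denominator term is 4s, so the open loop has 1 pole at the origin → type 1 system.
K_v = lim_{s→0} s·G_p(s) = 400·7 / 4 = 700.
e_ss = 8/K_v = 8/700 = 2/175.

2/175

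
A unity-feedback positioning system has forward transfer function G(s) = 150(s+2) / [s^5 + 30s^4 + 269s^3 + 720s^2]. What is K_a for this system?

Lowest-order denominator term is 720s^2, so the open loop has 2 poles at the origin → type 2 system.
K_a = lim_{s→0} s^2·G(s) = 150·2 / 720 = 5/12.

5/12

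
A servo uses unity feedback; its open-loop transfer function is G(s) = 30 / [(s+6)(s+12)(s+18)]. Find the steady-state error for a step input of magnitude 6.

1296/221

System type = 0 (no poles at s=0).
K_p = lim_{s→0} G(s) = 30 / (6·12·18) = 5/216.
e_ss = 6/(1 + K_p) = 6/(221/216) = 1296/221.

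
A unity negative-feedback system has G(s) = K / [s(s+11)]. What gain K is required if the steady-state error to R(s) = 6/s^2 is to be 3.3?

G(s) has one factor of s in the denominator, so the system is type 1.
K_v = lim_{s→0} s·G(s) = K / (11) = (1/11)·K.
e_ss = 6/K_v = 3.3 ⇒ K_v = 20/11 ⇒ K = (20/11)/(1/11) = 20.

20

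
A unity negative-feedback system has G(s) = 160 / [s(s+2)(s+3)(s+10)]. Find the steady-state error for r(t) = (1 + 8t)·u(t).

One free integrator in G(s): this is a type 1 system. Taking each input component in turn:
  • 1: tracked with zero error.
  • 8t: e_ss = 8/K_v with K_v=8/3 → 3.
Total e_ss = 3.

3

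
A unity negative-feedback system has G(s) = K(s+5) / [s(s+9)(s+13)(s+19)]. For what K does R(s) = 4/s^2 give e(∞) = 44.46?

40

System type = 1 (one pole at s=0).
K_v = lim_{s→0} s·G(s) = K·5 / (9·13·19) = (5/2223)·K.
e_ss = 4/K_v = 44.46 ⇒ K_v = 200/2223 ⇒ K = (200/2223)/(5/2223) = 40.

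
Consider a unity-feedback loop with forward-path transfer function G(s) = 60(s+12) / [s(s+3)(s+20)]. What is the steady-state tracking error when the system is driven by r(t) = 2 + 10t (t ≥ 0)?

One free integrator in G(s): this is a type 1 system. Treating each term separately:
  • 2: tracked with zero error.
  • 10t: e_ss = 10/K_v with K_v=12 → 5/6.
Total e_ss = 5/6.

5/6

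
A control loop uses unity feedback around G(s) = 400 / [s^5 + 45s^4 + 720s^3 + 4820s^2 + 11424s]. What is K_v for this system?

Factoring s from the denominator leaves a polynomial with constant term 11424, so the system is type 1.
K_v = lim_{s→0} s·G(s) = 400 / 11424 = 25/714.

25/714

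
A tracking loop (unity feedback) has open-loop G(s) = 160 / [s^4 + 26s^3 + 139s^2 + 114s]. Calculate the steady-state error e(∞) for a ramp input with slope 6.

The denominator has no term below 114s — 1 pole at s=0, type 1.
K_v = lim_{s→0} s·G(s) = 160 / 114 = 80/57.
e_ss = 6/K_v = 6/(80/57) = 4.275.

4.275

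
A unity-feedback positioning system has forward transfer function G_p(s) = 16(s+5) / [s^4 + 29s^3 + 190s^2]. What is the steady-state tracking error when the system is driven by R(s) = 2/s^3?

Lowest-order denominator term is 190s^2, so the open loop has 2 poles at the origin → type 2 system.
K_a = lim_{s→0} s^2·G_p(s) = 16·5 / 190 = 8/19.
r(t) = t^2 gives R(s) = 2/s^3.
e_ss = 2/K_a = 2/(8/19) = 4.75.

4.75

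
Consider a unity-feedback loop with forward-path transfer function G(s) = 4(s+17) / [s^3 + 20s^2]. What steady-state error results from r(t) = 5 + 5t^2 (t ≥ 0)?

50/17

Lowest-order denominator term is 20s^2, so the open loop has 2 poles at the origin → type 2 system. Taking each input component in turn:
  • 5: tracked with zero error.
  • 5t^2: e_ss = 10/K_a with K_a=3.4 → 50/17.
Total e_ss = 50/17.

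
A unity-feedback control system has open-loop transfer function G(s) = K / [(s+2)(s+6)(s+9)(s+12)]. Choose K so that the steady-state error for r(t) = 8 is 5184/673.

50

The open loop has no poles at the origin → type 0 system.
K_p = lim_{s→0} G(s) = K / (2·6·9·12) = (1/1296)·K.
e_ss = 8/(1 + K_p) = 5184/673 ⇒ 1 + (1/1296)·K = 673/648 ⇒ K = 50.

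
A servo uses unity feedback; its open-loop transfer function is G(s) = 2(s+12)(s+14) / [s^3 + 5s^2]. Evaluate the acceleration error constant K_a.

Factoring s^2 from the denominator leaves a polynomial with constant term 5, so the system is type 2.
K_a = lim_{s→0} s^2·G(s) = 2·12·14 / 5 = 67.2.

67.2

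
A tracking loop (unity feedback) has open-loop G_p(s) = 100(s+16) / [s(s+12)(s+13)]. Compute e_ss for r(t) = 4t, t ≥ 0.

The open loop has one pole at the origin → type 1 system.
K_v = lim_{s→0} s·G_p(s) = 100·16 / (12·13) = 400/39.
e_ss = 4/K_v = 4/(400/39) = 0.39.

0.39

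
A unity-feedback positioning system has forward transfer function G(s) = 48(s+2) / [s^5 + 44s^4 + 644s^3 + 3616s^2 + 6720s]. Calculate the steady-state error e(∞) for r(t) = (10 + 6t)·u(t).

Lowest-order denominator term is 6720s, so the open loop has 1 pole at the origin → type 1 system. By superposition:
  • 10: tracked with zero error.
  • 6t: e_ss = 6/K_v with K_v=1/70 → 420.
Total e_ss = 420.

420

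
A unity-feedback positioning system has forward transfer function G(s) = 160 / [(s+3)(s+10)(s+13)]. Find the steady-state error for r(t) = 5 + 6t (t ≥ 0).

System type = 0 (no poles at s=0). By superposition:
  • 5: e_ss = 5/(1+K_p) with K_p=16/39 → 39/11.
  • 6t: a type-0 system cannot track it, e_ss → ∞.
The unbounded component dominates.

infinity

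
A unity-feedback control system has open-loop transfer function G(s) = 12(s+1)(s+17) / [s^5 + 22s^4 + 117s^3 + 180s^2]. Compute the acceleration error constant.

17/15

Factoring s^2 from the denominator leaves a polynomial with constant term 180, so the system is type 2.
K_a = lim_{s→0} s^2·G(s) = 12·1·17 / 180 = 17/15.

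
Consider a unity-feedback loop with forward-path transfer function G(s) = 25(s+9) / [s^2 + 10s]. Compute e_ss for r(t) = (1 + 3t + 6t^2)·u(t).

Factoring s from the denominator leaves a polynomial with constant term 10, so the system is type 1. Treating each term separately:
  • 1: tracked with zero error.
  • 3t: e_ss = 3/K_v with K_v=22.5 → 2/15.
  • 6t^2: a type-1 system cannot track it, e_ss → ∞.
The unbounded component dominates.

infinity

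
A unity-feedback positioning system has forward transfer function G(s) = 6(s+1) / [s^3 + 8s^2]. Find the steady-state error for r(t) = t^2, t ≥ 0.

8/3

Lowest-order denominator term is 8s^2, so the open loop has 2 poles at the origin → type 2 system.
K_a = lim_{s→0} s^2·G(s) = 6·1 / 8 = 0.75.
r(t) = t^2 gives R(s) = 2/s^3.
e_ss = 2/K_a = 2/0.75 = 8/3.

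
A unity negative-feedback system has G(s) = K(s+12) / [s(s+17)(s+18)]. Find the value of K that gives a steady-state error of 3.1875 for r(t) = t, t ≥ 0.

8

The open loop has one pole at the origin → type 1 system.
K_v = lim_{s→0} s·G(s) = K·12 / (17·18) = (2/51)·K.
e_ss = 1/K_v = 3.1875 ⇒ K_v = 16/51 ⇒ K = (16/51)/(2/51) = 8.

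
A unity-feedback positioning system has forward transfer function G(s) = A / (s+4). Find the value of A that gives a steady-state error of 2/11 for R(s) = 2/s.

40

No free integrators in G(s): this is a type 0 system.
K_p = lim_{s→0} G(s) = A / (4) = 0.25·A.
e_ss = 2/(1 + K_p) = 2/11 ⇒ 1 + 0.25·A = 11 ⇒ A = 40.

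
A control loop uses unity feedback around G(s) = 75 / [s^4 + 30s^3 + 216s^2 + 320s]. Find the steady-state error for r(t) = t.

Lowest-order denominator term is 320s, so the open loop has 1 pole at the origin → type 1 system.
K_v = lim_{s→0} s·G(s) = 75 / 320 = 15/64.
e_ss = 1/K_v = 1/(15/64) = 64/15.

64/15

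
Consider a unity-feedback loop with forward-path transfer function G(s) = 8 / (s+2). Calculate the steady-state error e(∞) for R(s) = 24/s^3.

infinity

System type = 0 (no poles at s=0).
K_a = lim_{s→0} s^2·G(s) = 0; the steady-state error to this parabolic input grows without bound.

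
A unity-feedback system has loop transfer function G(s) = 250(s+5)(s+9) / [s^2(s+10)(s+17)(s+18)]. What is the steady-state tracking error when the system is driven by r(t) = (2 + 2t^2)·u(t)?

1.088

The open loop has two poles at the origin → type 2 system. By superposition:
  • 2: tracked with zero error.
  • 2t^2: e_ss = 4/K_a with K_a=125/34 → 1.088.
Total e_ss = 1.088.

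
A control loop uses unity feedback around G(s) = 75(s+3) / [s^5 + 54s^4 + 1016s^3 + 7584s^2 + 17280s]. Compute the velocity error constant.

Lowest-order denominator term is 17280s, so the open loop has 1 pole at the origin → type 1 system.
K_v = lim_{s→0} s·G(s) = 75·3 / 17280 = 5/384.

5/384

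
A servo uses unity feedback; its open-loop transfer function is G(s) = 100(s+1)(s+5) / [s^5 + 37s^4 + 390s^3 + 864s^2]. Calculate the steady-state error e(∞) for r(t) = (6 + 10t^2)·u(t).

The denominator has no term below 864s^2 — 2 poles at s=0, type 2. Treating each term separately:
  • 6: tracked with zero error.
  • 10t^2: e_ss = 20/K_a with K_a=125/216 → 34.56.
Total e_ss = 34.56.

34.56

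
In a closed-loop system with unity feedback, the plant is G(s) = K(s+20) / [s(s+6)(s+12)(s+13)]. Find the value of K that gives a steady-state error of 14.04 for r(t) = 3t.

G(s) has one factor of s in the denominator, so the system is type 1.
K_v = lim_{s→0} s·G(s) = K·20 / (6·12·13) = (5/234)·K.
e_ss = 3/K_v = 14.04 ⇒ K_v = 25/117 ⇒ K = (25/117)/(5/234) = 10.

10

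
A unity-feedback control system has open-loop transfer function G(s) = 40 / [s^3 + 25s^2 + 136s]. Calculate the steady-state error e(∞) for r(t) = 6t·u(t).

20.4

The denominator has no term below 136s — 1 pole at s=0, type 1.
K_v = lim_{s→0} s·G(s) = 40 / 136 = 5/17.
e_ss = 6/K_v = 6/(5/17) = 20.4.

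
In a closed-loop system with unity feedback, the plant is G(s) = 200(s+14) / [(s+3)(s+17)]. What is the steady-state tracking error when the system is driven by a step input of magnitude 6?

306/2851

System type = 0 (no poles at s=0).
K_p = lim_{s→0} G(s) = 200·14 / (3·17) = 2800/51.
e_ss = 6/(1 + K_p) = 6/(2851/51) = 306/2851.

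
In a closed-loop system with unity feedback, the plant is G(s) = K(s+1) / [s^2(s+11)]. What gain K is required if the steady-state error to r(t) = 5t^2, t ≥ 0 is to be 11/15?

150

The open loop has two poles at the origin → type 2 system.
K_a = lim_{s→0} s^2·G(s) = K·1 / (11) = (1/11)·K.
e_ss = 10/K_a = 11/15 ⇒ K_a = 150/11 ⇒ K = (150/11)/(1/11) = 150.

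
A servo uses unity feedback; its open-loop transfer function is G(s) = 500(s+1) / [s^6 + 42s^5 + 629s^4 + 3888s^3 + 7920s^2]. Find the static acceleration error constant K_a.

Factoring s^2 from the denominator leaves a polynomial with constant term 7920, so the system is type 2.
K_a = lim_{s→0} s^2·G(s) = 500·1 / 7920 = 25/396.

25/396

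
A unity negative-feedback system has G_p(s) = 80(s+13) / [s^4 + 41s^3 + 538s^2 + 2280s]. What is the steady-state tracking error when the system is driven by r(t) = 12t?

342/13

Factoring s from the denominator leaves a polynomial with constant term 2280, so the system is type 1.
K_v = lim_{s→0} s·G_p(s) = 80·13 / 2280 = 26/57.
e_ss = 12/K_v = 12/(26/57) = 342/13.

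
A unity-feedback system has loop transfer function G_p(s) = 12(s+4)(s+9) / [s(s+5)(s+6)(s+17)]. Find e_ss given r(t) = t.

85/72

G_p(s) has one factor of s in the denominator, so the system is type 1.
K_v = lim_{s→0} s·G_p(s) = 12·4·9 / (5·6·17) = 72/85.
e_ss = 1/K_v = 1/(72/85) = 85/72.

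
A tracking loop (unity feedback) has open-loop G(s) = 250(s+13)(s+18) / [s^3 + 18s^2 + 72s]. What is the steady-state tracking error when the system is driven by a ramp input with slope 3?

6/1625

Lowest-order denominator term is 72s, so the open loop has 1 pole at the origin → type 1 system.
K_v = lim_{s→0} s·G(s) = 250·13·18 / 72 = 812.5.
e_ss = 3/K_v = 3/812.5 = 6/1625.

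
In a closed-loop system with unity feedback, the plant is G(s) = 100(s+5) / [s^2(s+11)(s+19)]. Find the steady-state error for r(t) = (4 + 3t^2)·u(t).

Two free integrators in G(s): this is a type 2 system. By superposition:
  • 4: tracked with zero error.
  • 3t^2: e_ss = 6/K_a with K_a=500/209 → 2.508.
Total e_ss = 2.508.

2.508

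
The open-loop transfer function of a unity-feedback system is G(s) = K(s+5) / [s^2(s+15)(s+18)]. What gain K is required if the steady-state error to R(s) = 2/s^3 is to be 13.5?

Two free integrators in G(s): this is a type 2 system.
K_a = lim_{s→0} s^2·G(s) = K·5 / (15·18) = (1/54)·K.
e_ss = 2/K_a = 13.5 ⇒ K_a = 4/27 ⇒ K = (4/27)/(1/54) = 8.

8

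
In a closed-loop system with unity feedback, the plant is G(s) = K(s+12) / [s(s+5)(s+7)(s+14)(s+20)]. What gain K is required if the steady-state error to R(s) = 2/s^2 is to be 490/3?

The open loop has one pole at the origin → type 1 system.
K_v = lim_{s→0} s·G(s) = K·12 / (5·7·14·20) = (3/2450)·K.
e_ss = 2/K_v = 490/3 ⇒ K_v = 3/245 ⇒ K = (3/245)/(3/2450) = 10.

10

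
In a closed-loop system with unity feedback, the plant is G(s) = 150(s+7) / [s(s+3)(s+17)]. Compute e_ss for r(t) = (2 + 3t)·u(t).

51/350

System type = 1 (one pole at s=0). Treating each term separately:
  • 2: tracked with zero error.
  • 3t: e_ss = 3/K_v with K_v=350/17 → 51/350.
Total e_ss = 51/350.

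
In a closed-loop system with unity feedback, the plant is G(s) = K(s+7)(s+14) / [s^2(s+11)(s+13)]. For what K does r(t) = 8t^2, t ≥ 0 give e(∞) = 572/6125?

G(s) has two factors of s in the denominator, so the system is type 2.
K_a = lim_{s→0} s^2·G(s) = K·7·14 / (11·13) = (98/143)·K.
e_ss = 16/K_a = 572/6125 ⇒ K_a = 24500/143 ⇒ K = (24500/143)/(98/143) = 250.

250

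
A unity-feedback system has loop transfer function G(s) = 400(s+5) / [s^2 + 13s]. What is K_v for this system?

Factoring s from the denominator leaves a polynomial with constant term 13, so the system is type 1.
K_v = lim_{s→0} s·G(s) = 400·5 / 13 = 2000/13.

2000/13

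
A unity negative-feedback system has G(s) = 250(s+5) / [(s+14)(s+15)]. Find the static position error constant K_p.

The open loop has no poles at the origin → type 0 system.
K_p = lim_{s→0} G(s) = 250·5 / (14·15) = 125/21.

125/21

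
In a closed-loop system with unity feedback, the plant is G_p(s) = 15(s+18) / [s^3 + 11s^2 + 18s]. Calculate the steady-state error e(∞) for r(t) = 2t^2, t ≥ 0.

Factoring s from the denominator leaves a polynomial with constant term 18, so the system is type 1.
K_a = lim_{s→0} s^2·G_p(s) = 0; the steady-state error to this parabolic input grows without bound.

infinity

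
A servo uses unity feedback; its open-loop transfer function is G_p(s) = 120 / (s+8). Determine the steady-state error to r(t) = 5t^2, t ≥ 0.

infinity

System type = 0 (no poles at s=0).
For a type-0 system K_a = 0, so e_ss to a parabolic input is unbounded.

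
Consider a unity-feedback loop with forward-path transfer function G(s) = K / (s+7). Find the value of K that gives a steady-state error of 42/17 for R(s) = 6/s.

10

System type = 0 (no poles at s=0).
K_p = lim_{s→0} G(s) = K / (7) = (1/7)·K.
e_ss = 6/(1 + K_p) = 42/17 ⇒ 1 + (1/7)·K = 17/7 ⇒ K = 10.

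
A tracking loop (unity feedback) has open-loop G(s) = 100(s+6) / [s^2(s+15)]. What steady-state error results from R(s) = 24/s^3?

0.6

Two free integrators in G(s): this is a type 2 system.
K_a = lim_{s→0} s^2·G(s) = 100·6 / (15) = 40.
r(t) = 12t^2 gives R(s) = 24/s^3.
e_ss = 24/K_a = 24/40 = 0.6.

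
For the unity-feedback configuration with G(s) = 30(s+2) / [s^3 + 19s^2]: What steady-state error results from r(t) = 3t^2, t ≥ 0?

1.9

The denominator has no term below 19s^2 — 2 poles at s=0, type 2.
K_a = lim_{s→0} s^2·G(s) = 30·2 / 19 = 60/19.
r(t) = 3t^2 gives R(s) = 6/s^3.
e_ss = 6/K_a = 6/(60/19) = 1.9.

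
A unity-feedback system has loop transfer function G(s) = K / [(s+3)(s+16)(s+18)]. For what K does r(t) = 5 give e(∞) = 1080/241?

System type = 0 (no poles at s=0).
K_p = lim_{s→0} G(s) = K / (3·16·18) = (1/864)·K.
e_ss = 5/(1 + K_p) = 1080/241 ⇒ 1 + (1/864)·K = 241/216 ⇒ K = 100.

100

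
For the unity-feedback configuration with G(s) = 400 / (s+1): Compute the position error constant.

G(s) has no factors of s in the denominator, so the system is type 0.
K_p = lim_{s→0} G(s) = 400 / (1) = 400.

400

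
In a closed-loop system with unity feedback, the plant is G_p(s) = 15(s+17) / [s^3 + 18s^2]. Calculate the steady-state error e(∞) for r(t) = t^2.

12/85

Factoring s^2 from the denominator leaves a polynomial with constant term 18, so the system is type 2.
K_a = lim_{s→0} s^2·G_p(s) = 15·17 / 18 = 85/6.
r(t) = t^2 gives R(s) = 2/s^3.
e_ss = 2/K_a = 2/(85/6) = 12/85.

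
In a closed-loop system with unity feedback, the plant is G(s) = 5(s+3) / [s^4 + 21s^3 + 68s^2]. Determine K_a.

15/68

Lowest-order denominator term is 68s^2, so the open loop has 2 poles at the origin → type 2 system.
K_a = lim_{s→0} s^2·G(s) = 5·3 / 68 = 15/68.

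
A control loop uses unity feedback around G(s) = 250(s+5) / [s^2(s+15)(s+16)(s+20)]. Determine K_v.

infinity

K_v = lim_{s→0} s·G(s); with 2 poles at the origin the limit diverges, so K_v = ∞.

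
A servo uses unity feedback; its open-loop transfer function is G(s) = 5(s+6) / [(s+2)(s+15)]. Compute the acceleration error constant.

0

System type = 0 (no poles at s=0).
K_a = lim_{s→0} s^2·G(s) = 0 (the extra factor of s kills the finite limit).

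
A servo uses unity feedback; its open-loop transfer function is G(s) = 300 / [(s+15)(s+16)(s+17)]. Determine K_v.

System type = 0 (no poles at s=0).
K_v = lim_{s→0} s·G(s) = 0 (the extra factor of s kills the finite limit).

0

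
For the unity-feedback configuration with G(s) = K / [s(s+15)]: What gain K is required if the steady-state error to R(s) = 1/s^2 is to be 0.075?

200

The open loop has one pole at the origin → type 1 system.
K_v = lim_{s→0} s·G(s) = K / (15) = (1/15)·K.
e_ss = 1/K_v = 0.075 ⇒ K_v = 40/3 ⇒ K = (40/3)/(1/15) = 200.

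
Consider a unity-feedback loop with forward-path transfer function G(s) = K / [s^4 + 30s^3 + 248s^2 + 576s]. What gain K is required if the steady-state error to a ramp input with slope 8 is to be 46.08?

100

The denominator has no term below 576s — 1 pole at s=0, type 1.
K_v = lim_{s→0} s·G(s) = K / 576 = (1/576)·K.
e_ss = 8/K_v = 46.08 ⇒ K_v = 25/144 ⇒ K = (25/144)/(1/576) = 100.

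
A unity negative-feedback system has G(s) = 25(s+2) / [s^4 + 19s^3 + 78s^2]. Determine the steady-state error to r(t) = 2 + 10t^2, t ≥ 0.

Lowest-order denominator term is 78s^2, so the open loop has 2 poles at the origin → type 2 system. Taking each input component in turn:
  • 2: tracked with zero error.
  • 10t^2: e_ss = 20/K_a with K_a=25/39 → 31.2.
Total e_ss = 31.2.

31.2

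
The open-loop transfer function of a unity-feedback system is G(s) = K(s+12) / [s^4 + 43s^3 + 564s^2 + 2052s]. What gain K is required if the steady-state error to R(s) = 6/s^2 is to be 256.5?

Lowest-order denominator term is 2052s, so the open loop has 1 pole at the origin → type 1 system.
K_v = lim_{s→0} s·G(s) = K·12 / 2052 = (1/171)·K.
e_ss = 6/K_v = 256.5 ⇒ K_v = 4/171 ⇒ K = (4/171)/(1/171) = 4.

4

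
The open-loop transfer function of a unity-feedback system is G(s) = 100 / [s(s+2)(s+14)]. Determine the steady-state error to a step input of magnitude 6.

The open loop has one pole at the origin → type 1 system.
A type-1 system has K_p = ∞, so it tracks a step input with zero steady-state error.

0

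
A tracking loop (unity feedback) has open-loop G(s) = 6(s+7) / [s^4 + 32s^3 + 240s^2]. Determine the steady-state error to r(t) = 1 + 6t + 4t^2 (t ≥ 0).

320/7

The denominator has no term below 240s^2 — 2 poles at s=0, type 2. By superposition:
  • 1: tracked with zero error.
  • 6t: tracked with zero error.
  • 4t^2: e_ss = 8/K_a with K_a=0.175 → 320/7.
Total e_ss = 320/7.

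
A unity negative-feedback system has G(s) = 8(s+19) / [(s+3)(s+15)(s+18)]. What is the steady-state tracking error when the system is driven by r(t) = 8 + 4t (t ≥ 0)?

The open loop has no poles at the origin → type 0 system. By superposition:
  • 8: e_ss = 8/(1+K_p) with K_p=76/405 → 3240/481.
  • 4t: a type-0 system cannot track it, e_ss → ∞.
The unbounded component dominates.

infinity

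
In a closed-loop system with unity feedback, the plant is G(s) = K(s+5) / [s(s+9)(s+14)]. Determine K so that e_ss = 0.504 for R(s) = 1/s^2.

The open loop has one pole at the origin → type 1 system.
K_v = lim_{s→0} s·G(s) = K·5 / (9·14) = (5/126)·K.
e_ss = 1/K_v = 0.504 ⇒ K_v = 125/63 ⇒ K = (125/63)/(5/126) = 50.

50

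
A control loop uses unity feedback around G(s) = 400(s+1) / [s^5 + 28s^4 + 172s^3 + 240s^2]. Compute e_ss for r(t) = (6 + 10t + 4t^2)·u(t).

4.8

Lowest-order denominator term is 240s^2, so the open loop has 2 poles at the origin → type 2 system. Taking each input component in turn:
  • 6: tracked with zero error.
  • 10t: tracked with zero error.
  • 4t^2: e_ss = 8/K_a with K_a=5/3 → 4.8.
Total e_ss = 4.8.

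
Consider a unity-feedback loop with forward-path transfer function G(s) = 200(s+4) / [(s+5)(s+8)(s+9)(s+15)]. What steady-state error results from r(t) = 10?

The open loop has no poles at the origin → type 0 system.
K_p = lim_{s→0} G(s) = 200·4 / (5·8·9·15) = 4/27.
e_ss = 10/(1 + K_p) = 10/(31/27) = 270/31.

270/31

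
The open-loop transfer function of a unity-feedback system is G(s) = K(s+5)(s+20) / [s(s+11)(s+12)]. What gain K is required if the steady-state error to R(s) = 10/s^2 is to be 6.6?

2

The open loop has one pole at the origin → type 1 system.
K_v = lim_{s→0} s·G(s) = K·5·20 / (11·12) = (25/33)·K.
e_ss = 10/K_v = 6.6 ⇒ K_v = 50/33 ⇒ K = (50/33)/(25/33) = 2.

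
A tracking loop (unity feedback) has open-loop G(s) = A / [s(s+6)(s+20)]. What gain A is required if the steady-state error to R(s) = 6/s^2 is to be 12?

60

G(s) has one factor of s in the denominator, so the system is type 1.
K_v = lim_{s→0} s·G(s) = A / (6·20) = (1/120)·A.
e_ss = 6/K_v = 12 ⇒ K_v = 0.5 ⇒ A = 0.5/(1/120) = 60.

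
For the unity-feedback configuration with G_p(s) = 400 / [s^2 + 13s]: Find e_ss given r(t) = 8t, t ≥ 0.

0.26

Lowest-order denominator term is 13s, so the open loop has 1 pole at the origin → type 1 system.
K_v = lim_{s→0} s·G_p(s) = 400 / 13 = 400/13.
e_ss = 8/K_v = 8/(400/13) = 0.26.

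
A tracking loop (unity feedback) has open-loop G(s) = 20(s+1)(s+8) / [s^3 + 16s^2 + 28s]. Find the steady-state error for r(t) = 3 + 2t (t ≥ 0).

0.35

Lowest-order denominator term is 28s, so the open loop has 1 pole at the origin → type 1 system. Treating each term separately:
  • 3: tracked with zero error.
  • 2t: e_ss = 2/K_v with K_v=40/7 → 0.35.
Total e_ss = 0.35.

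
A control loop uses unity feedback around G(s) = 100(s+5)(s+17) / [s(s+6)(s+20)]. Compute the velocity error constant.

425/6

The open loop has one pole at the origin → type 1 system.
K_v = lim_{s→0} s·G(s) = 100·5·17 / (6·20) = 425/6.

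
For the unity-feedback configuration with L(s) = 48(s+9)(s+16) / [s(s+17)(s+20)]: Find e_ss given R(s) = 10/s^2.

425/864

The open loop has one pole at the origin → type 1 system.
K_v = lim_{s→0} s·L(s) = 48·9·16 / (17·20) = 1728/85.
e_ss = 10/K_v = 10/(1728/85) = 425/864.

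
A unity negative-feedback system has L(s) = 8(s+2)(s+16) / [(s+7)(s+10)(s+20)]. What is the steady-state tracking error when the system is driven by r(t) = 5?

875/207

The open loop has no poles at the origin → type 0 system.
K_p = lim_{s→0} L(s) = 8·2·16 / (7·10·20) = 32/175.
e_ss = 5/(1 + K_p) = 5/(207/175) = 875/207.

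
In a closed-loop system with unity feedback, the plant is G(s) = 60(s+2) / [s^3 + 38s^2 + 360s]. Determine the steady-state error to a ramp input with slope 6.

18

Lowest-order denominator term is 360s, so the open loop has 1 pole at the origin → type 1 system.
K_v = lim_{s→0} s·G(s) = 60·2 / 360 = 1/3.
e_ss = 6/K_v = 6/(1/3) = 18.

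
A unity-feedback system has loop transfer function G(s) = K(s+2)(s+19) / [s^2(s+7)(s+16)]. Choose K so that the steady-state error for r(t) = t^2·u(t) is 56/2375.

G(s) has two factors of s in the denominator, so the system is type 2.
K_a = lim_{s→0} s^2·G(s) = K·2·19 / (7·16) = (19/56)·K.
e_ss = 2/K_a = 56/2375 ⇒ K_a = 2375/28 ⇒ K = (2375/28)/(19/56) = 250.

250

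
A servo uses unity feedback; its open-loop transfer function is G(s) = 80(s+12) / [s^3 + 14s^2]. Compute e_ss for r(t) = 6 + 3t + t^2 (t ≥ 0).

7/240

Factoring s^2 from the denominator leaves a polynomial with constant term 14, so the system is type 2. Treating each term separately:
  • 6: tracked with zero error.
  • 3t: tracked with zero error.
  • t^2: e_ss = 2/K_a with K_a=480/7 → 7/240.
Total e_ss = 7/240.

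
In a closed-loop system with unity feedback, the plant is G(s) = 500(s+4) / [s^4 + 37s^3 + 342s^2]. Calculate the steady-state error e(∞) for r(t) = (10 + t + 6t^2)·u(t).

Lowest-order denominator term is 342s^2, so the open loop has 2 poles at the origin → type 2 system. By superposition:
  • 10: tracked with zero error.
  • t: tracked with zero error.
  • 6t^2: e_ss = 12/K_a with K_a=1000/171 → 2.052.
Total e_ss = 2.052.

2.052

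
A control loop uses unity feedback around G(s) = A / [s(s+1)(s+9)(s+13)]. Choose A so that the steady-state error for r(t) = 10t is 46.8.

25

System type = 1 (one pole at s=0).
K_v = lim_{s→0} s·G(s) = A / (1·9·13) = (1/117)·A.
e_ss = 10/K_v = 46.8 ⇒ K_v = 25/117 ⇒ A = (25/117)/(1/117) = 25.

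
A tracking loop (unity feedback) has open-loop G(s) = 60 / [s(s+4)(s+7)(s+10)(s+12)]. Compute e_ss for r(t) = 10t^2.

One free integrator in G(s): this is a type 1 system.
K_a = lim_{s→0} s^2·G(s) = 0; the steady-state error to this parabolic input grows without bound.

infinity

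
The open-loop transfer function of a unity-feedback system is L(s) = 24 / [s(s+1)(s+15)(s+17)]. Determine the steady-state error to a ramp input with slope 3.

One free integrator in L(s): this is a type 1 system.
K_v = lim_{s→0} s·L(s) = 24 / (1·15·17) = 8/85.
e_ss = 3/K_v = 3/(8/85) = 31.875.

31.875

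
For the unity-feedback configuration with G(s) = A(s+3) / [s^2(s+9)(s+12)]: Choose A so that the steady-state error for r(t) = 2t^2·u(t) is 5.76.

25

G(s) has two factors of s in the denominator, so the system is type 2.
K_a = lim_{s→0} s^2·G(s) = A·3 / (9·12) = (1/36)·A.
e_ss = 4/K_a = 5.76 ⇒ K_a = 25/36 ⇒ A = (25/36)/(1/36) = 25.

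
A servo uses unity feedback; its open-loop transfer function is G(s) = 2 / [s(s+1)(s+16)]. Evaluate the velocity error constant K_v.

0.125

G(s) has one factor of s in the denominator, so the system is type 1.
K_v = lim_{s→0} s·G(s) = 2 / (1·16) = 0.125.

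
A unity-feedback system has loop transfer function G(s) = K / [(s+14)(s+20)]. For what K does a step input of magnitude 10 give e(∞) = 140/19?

System type = 0 (no poles at s=0).
K_p = lim_{s→0} G(s) = K / (14·20) = (1/280)·K.
e_ss = 10/(1 + K_p) = 140/19 ⇒ 1 + (1/280)·K = 19/14 ⇒ K = 100.

100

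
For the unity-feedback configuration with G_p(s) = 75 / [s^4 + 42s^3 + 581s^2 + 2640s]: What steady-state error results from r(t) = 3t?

105.6

The denominator has no term below 2640s — 1 pole at s=0, type 1.
K_v = lim_{s→0} s·G_p(s) = 75 / 2640 = 5/176.
e_ss = 3/K_v = 3/(5/176) = 105.6.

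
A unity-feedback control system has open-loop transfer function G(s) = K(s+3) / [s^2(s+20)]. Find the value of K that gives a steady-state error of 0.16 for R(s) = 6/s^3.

G(s) has two factors of s in the denominator, so the system is type 2.
K_a = lim_{s→0} s^2·G(s) = K·3 / (20) = 0.15·K.
e_ss = 6/K_a = 0.16 ⇒ K_a = 37.5 ⇒ K = 37.5/0.15 = 250.

250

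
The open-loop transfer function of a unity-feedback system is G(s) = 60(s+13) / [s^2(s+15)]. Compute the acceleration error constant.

52

System type = 2 (two poles at s=0).
K_a = lim_{s→0} s^2·G(s) = 60·13 / (15) = 52.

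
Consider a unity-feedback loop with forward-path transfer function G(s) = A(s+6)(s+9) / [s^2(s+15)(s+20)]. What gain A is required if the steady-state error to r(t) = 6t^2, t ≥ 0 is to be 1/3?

System type = 2 (two poles at s=0).
K_a = lim_{s→0} s^2·G(s) = A·6·9 / (15·20) = 0.18·A.
e_ss = 12/K_a = 1/3 ⇒ K_a = 36 ⇒ A = 36/0.18 = 200.

200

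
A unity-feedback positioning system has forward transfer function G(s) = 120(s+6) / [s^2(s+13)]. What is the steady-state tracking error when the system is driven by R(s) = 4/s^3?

The open loop has two poles at the origin → type 2 system.
K_a = lim_{s→0} s^2·G(s) = 120·6 / (13) = 720/13.
r(t) = 2t^2 gives R(s) = 4/s^3.
e_ss = 4/K_a = 4/(720/13) = 13/180.

13/180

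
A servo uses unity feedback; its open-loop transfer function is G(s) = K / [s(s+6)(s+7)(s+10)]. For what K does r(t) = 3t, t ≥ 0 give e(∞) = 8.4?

G(s) has one factor of s in the denominator, so the system is type 1.
K_v = lim_{s→0} s·G(s) = K / (6·7·10) = (1/420)·K.
e_ss = 3/K_v = 8.4 ⇒ K_v = 5/14 ⇒ K = (5/14)/(1/420) = 150.

150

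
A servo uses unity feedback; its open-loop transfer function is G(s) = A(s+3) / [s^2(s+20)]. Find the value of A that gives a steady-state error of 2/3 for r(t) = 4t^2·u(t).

80

The open loop has two poles at the origin → type 2 system.
K_a = lim_{s→0} s^2·G(s) = A·3 / (20) = 0.15·A.
e_ss = 8/K_a = 2/3 ⇒ K_a = 12 ⇒ A = 12/0.15 = 80.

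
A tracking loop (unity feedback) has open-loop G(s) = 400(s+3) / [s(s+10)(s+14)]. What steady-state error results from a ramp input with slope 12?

G(s) has one factor of s in the denominator, so the system is type 1.
K_v = lim_{s→0} s·G(s) = 400·3 / (10·14) = 60/7.
e_ss = 12/K_v = 12/(60/7) = 1.4.

1.4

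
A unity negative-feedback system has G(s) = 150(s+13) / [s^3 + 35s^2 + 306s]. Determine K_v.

Lowest-order denominator term is 306s, so the open loop has 1 pole at the origin → type 1 system.
K_v = lim_{s→0} s·G(s) = 150·13 / 306 = 325/51.

325/51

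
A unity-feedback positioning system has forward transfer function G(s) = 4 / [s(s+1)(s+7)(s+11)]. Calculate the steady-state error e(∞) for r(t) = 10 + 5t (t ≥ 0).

One free integrator in G(s): this is a type 1 system. By superposition:
  • 10: tracked with zero error.
  • 5t: e_ss = 5/K_v with K_v=4/77 → 96.25.
Total e_ss = 96.25.

96.25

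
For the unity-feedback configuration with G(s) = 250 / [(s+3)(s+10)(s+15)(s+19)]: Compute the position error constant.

5/171

The open loop has no poles at the origin → type 0 system.
K_p = lim_{s→0} G(s) = 250 / (3·10·15·19) = 5/171.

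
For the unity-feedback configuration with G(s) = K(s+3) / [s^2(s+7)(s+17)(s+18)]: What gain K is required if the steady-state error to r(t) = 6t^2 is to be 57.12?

150

System type = 2 (two poles at s=0).
K_a = lim_{s→0} s^2·G(s) = K·3 / (7·17·18) = (1/714)·K.
e_ss = 12/K_a = 57.12 ⇒ K_a = 25/119 ⇒ K = (25/119)/(1/714) = 150.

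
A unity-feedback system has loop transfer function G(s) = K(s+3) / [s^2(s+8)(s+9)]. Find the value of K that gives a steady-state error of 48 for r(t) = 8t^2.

G(s) has two factors of s in the denominator, so the system is type 2.
K_a = lim_{s→0} s^2·G(s) = K·3 / (8·9) = (1/24)·K.
e_ss = 16/K_a = 48 ⇒ K_a = 1/3 ⇒ K = (1/3)/(1/24) = 8.

8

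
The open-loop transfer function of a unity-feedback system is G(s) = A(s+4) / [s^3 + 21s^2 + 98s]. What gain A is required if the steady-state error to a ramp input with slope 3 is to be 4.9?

Lowest-order denominator term is 98s, so the open loop has 1 pole at the origin → type 1 system.
K_v = lim_{s→0} s·G(s) = A·4 / 98 = (2/49)·A.
e_ss = 3/K_v = 4.9 ⇒ K_v = 30/49 ⇒ A = (30/49)/(2/49) = 15.

15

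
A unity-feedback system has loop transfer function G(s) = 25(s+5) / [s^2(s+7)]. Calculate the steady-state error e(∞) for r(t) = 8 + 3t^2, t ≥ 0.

0.336

Two free integrators in G(s): this is a type 2 system. By superposition:
  • 8: tracked with zero error.
  • 3t^2: e_ss = 6/K_a with K_a=125/7 → 0.336.
Total e_ss = 0.336.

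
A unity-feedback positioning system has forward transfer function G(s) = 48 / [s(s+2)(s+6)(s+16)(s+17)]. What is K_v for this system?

One free integrator in G(s): this is a type 1 system.
K_v = lim_{s→0} s·G(s) = 48 / (2·6·16·17) = 1/68.

1/68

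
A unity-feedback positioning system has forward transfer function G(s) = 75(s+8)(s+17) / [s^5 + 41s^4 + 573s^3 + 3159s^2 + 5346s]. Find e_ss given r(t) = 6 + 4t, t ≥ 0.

891/425

Lowest-order denominator term is 5346s, so the open loop has 1 pole at the origin → type 1 system. Taking each input component in turn:
  • 6: tracked with zero error.
  • 4t: e_ss = 4/K_v with K_v=1700/891 → 891/425.
Total e_ss = 891/425.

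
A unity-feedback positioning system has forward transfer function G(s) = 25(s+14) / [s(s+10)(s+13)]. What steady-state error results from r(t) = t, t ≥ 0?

13/35

G(s) has one factor of s in the denominator, so the system is type 1.
K_v = lim_{s→0} s·G(s) = 25·14 / (10·13) = 35/13.
e_ss = 1/K_v = 1/(35/13) = 13/35.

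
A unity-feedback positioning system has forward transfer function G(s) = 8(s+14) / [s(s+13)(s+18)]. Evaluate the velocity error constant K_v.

System type = 1 (one pole at s=0).
K_v = lim_{s→0} s·G(s) = 8·14 / (13·18) = 56/117.

56/117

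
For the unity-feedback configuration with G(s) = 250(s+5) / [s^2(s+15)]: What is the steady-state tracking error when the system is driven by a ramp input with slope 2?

0

Two free integrators in G(s): this is a type 2 system.
A type-2 system has K_v = ∞, so it tracks a ramp input with zero steady-state error.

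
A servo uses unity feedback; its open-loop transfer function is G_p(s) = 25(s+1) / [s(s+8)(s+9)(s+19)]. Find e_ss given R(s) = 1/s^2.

G_p(s) has one factor of s in the denominator, so the system is type 1.
K_v = lim_{s→0} s·G_p(s) = 25·1 / (8·9·19) = 25/1368.
e_ss = 1/K_v = 1/(25/1368) = 54.72.

54.72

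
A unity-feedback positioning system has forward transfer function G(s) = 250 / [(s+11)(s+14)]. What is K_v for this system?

System type = 0 (no poles at s=0).
K_v = lim_{s→0} s·G(s) = 0 (the extra factor of s kills the finite limit).

0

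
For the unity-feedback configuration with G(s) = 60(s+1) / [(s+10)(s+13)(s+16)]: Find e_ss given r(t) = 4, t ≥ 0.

System type = 0 (no poles at s=0).
K_p = lim_{s→0} G(s) = 60·1 / (10·13·16) = 3/104.
e_ss = 4/(1 + K_p) = 4/(107/104) = 416/107.

416/107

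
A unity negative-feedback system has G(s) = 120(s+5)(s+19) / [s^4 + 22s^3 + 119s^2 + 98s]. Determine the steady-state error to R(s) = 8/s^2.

98/1425

Factoring s from the denominator leaves a polynomial with constant term 98, so the system is type 1.
K_v = lim_{s→0} s·G(s) = 120·5·19 / 98 = 5700/49.
e_ss = 8/K_v = 8/(5700/49) = 98/1425.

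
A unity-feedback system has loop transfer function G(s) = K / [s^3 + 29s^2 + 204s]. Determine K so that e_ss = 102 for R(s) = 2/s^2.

Lowest-order denominator term is 204s, so the open loop has 1 pole at the origin → type 1 system.
K_v = lim_{s→0} s·G(s) = K / 204 = (1/204)·K.
e_ss = 2/K_v = 102 ⇒ K_v = 1/51 ⇒ K = (1/51)/(1/204) = 4.

4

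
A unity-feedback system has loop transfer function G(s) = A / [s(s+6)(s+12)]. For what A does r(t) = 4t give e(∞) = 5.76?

50

System type = 1 (one pole at s=0).
K_v = lim_{s→0} s·G(s) = A / (6·12) = (1/72)·A.
e_ss = 4/K_v = 5.76 ⇒ K_v = 25/36 ⇒ A = (25/36)/(1/72) = 50.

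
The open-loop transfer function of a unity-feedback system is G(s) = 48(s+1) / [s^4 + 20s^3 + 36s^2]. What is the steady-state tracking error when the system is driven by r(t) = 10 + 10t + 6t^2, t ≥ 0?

Lowest-order denominator term is 36s^2, so the open loop has 2 poles at the origin → type 2 system. Treating each term separately:
  • 10: tracked with zero error.
  • 10t: tracked with zero error.
  • 6t^2: e_ss = 12/K_a with K_a=4/3 → 9.
Total e_ss = 9.

9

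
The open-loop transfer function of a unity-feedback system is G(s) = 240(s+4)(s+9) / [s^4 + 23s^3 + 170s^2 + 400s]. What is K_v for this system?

21.6

The denominator has no term below 400s — 1 pole at s=0, type 1.
K_v = lim_{s→0} s·G(s) = 240·4·9 / 400 = 21.6.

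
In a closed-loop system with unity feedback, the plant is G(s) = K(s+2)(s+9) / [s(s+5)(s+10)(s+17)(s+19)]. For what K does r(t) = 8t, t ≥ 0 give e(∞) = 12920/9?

5

System type = 1 (one pole at s=0).
K_v = lim_{s→0} s·G(s) = K·2·9 / (5·10·17·19) = (9/8075)·K.
e_ss = 8/K_v = 12920/9 ⇒ K_v = 9/1615 ⇒ K = (9/1615)/(9/8075) = 5.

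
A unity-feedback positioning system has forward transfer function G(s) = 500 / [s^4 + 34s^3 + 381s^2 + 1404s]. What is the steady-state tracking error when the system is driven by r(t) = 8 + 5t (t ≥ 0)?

Lowest-order denominator term is 1404s, so the open loop has 1 pole at the origin → type 1 system. By superposition:
  • 8: tracked with zero error.
  • 5t: e_ss = 5/K_v with K_v=125/351 → 14.04.
Total e_ss = 14.04.

14.04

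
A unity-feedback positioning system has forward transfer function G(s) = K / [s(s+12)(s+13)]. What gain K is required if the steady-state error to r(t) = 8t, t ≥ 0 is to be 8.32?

G(s) has one factor of s in the denominator, so the system is type 1.
K_v = lim_{s→0} s·G(s) = K / (12·13) = (1/156)·K.
e_ss = 8/K_v = 8.32 ⇒ K_v = 25/26 ⇒ K = (25/26)/(1/156) = 150.

150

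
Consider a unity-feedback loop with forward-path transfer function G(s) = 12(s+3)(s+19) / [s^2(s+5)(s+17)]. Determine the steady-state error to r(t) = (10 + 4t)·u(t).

The open loop has two poles at the origin → type 2 system. Treating each term separately:
  • 10: tracked with zero error.
  • 4t: tracked with zero error.
Total e_ss = 0.

0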